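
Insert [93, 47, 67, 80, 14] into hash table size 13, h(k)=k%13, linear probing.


Insert 93: h=2 -> slot 2
Insert 47: h=8 -> slot 8
Insert 67: h=2, 1 probes -> slot 3
Insert 80: h=2, 2 probes -> slot 4
Insert 14: h=1 -> slot 1

Table: [None, 14, 93, 67, 80, None, None, None, 47, None, None, None, None]


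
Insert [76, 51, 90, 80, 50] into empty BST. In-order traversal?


Insert 76: root
Insert 51: L from 76
Insert 90: R from 76
Insert 80: R from 76 -> L from 90
Insert 50: L from 76 -> L from 51

In-order: [50, 51, 76, 80, 90]


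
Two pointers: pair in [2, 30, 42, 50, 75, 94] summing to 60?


lo=0(2)+hi=5(94)=96
lo=0(2)+hi=4(75)=77
lo=0(2)+hi=3(50)=52
lo=1(30)+hi=3(50)=80
lo=1(30)+hi=2(42)=72

No pair found


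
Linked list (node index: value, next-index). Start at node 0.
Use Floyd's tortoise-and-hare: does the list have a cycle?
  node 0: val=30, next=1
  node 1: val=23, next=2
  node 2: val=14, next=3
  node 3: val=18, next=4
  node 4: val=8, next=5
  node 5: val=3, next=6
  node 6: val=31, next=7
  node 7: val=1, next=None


Floyd's tortoise (slow, +1) and hare (fast, +2):
  init: slow=0, fast=0
  step 1: slow=1, fast=2
  step 2: slow=2, fast=4
  step 3: slow=3, fast=6
  step 4: fast 6->7->None, no cycle

Cycle: no


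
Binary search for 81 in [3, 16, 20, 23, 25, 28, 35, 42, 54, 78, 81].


Step 1: lo=0, hi=10, mid=5, val=28
Step 2: lo=6, hi=10, mid=8, val=54
Step 3: lo=9, hi=10, mid=9, val=78
Step 4: lo=10, hi=10, mid=10, val=81

Found at index 10


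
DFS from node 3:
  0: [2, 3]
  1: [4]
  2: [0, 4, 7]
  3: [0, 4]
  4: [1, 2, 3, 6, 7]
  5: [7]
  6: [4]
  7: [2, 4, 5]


Visit 3, push [4, 0]
Visit 0, push [2]
Visit 2, push [7, 4]
Visit 4, push [7, 6, 1]
Visit 1, push []
Visit 6, push []
Visit 7, push [5]
Visit 5, push []

DFS order: [3, 0, 2, 4, 1, 6, 7, 5]


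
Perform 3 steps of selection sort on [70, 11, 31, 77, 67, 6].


Initial: [70, 11, 31, 77, 67, 6]
Step 1: min=6 at 5
  Swap: [6, 11, 31, 77, 67, 70]
Step 2: min=11 at 1
  Swap: [6, 11, 31, 77, 67, 70]
Step 3: min=31 at 2
  Swap: [6, 11, 31, 77, 67, 70]

After 3 steps: [6, 11, 31, 77, 67, 70]


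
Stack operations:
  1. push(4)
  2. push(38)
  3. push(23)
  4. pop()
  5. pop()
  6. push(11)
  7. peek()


push(4) -> [4]
push(38) -> [4, 38]
push(23) -> [4, 38, 23]
pop()->23, [4, 38]
pop()->38, [4]
push(11) -> [4, 11]
peek()->11

Final stack: [4, 11]


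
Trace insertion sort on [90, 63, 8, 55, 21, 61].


Initial: [90, 63, 8, 55, 21, 61]
Insert 63: [63, 90, 8, 55, 21, 61]
Insert 8: [8, 63, 90, 55, 21, 61]
Insert 55: [8, 55, 63, 90, 21, 61]
Insert 21: [8, 21, 55, 63, 90, 61]
Insert 61: [8, 21, 55, 61, 63, 90]

Sorted: [8, 21, 55, 61, 63, 90]


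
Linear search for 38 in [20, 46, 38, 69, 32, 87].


i=0: 20!=38
i=1: 46!=38
i=2: 38==38 found!

Found at 2, 3 comps


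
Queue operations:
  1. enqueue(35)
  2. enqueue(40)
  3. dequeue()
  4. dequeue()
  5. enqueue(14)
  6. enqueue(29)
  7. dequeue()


enqueue(35) -> [35]
enqueue(40) -> [35, 40]
dequeue()->35, [40]
dequeue()->40, []
enqueue(14) -> [14]
enqueue(29) -> [14, 29]
dequeue()->14, [29]

Final queue: [29]


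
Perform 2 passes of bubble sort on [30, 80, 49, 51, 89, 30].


Initial: [30, 80, 49, 51, 89, 30]
Pass 1: [30, 49, 51, 80, 30, 89] (3 swaps)
Pass 2: [30, 49, 51, 30, 80, 89] (1 swaps)

After 2 passes: [30, 49, 51, 30, 80, 89]


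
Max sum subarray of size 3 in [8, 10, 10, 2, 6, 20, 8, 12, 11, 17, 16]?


[0:3]: 28
[1:4]: 22
[2:5]: 18
[3:6]: 28
[4:7]: 34
[5:8]: 40
[6:9]: 31
[7:10]: 40
[8:11]: 44

Max: 44 at [8:11]


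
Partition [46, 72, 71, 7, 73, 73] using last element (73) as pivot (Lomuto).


Pivot: 73
  46 <= 73: advance i (no swap)
  72 <= 73: advance i (no swap)
  71 <= 73: advance i (no swap)
  7 <= 73: advance i (no swap)
  73 <= 73: advance i (no swap)
Place pivot at 5: [46, 72, 71, 7, 73, 73]

Partitioned: [46, 72, 71, 7, 73, 73]


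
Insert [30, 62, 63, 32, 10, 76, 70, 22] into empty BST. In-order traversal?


Insert 30: root
Insert 62: R from 30
Insert 63: R from 30 -> R from 62
Insert 32: R from 30 -> L from 62
Insert 10: L from 30
Insert 76: R from 30 -> R from 62 -> R from 63
Insert 70: R from 30 -> R from 62 -> R from 63 -> L from 76
Insert 22: L from 30 -> R from 10

In-order: [10, 22, 30, 32, 62, 63, 70, 76]


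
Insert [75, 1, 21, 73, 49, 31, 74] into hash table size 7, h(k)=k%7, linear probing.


Insert 75: h=5 -> slot 5
Insert 1: h=1 -> slot 1
Insert 21: h=0 -> slot 0
Insert 73: h=3 -> slot 3
Insert 49: h=0, 2 probes -> slot 2
Insert 31: h=3, 1 probes -> slot 4
Insert 74: h=4, 2 probes -> slot 6

Table: [21, 1, 49, 73, 31, 75, 74]


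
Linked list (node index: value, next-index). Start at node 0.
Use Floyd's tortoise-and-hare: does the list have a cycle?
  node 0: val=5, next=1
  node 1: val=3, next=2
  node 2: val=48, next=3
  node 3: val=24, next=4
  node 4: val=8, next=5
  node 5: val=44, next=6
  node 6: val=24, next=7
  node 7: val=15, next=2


Floyd's tortoise (slow, +1) and hare (fast, +2):
  init: slow=0, fast=0
  step 1: slow=1, fast=2
  step 2: slow=2, fast=4
  step 3: slow=3, fast=6
  step 4: slow=4, fast=2
  step 5: slow=5, fast=4
  step 6: slow=6, fast=6
  slow == fast at node 6: cycle detected

Cycle: yes


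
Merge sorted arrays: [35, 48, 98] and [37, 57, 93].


Take 35 from A
Take 37 from B
Take 48 from A
Take 57 from B
Take 93 from B

Merged: [35, 37, 48, 57, 93, 98]


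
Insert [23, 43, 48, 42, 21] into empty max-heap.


Insert 23: [23]
Insert 43: [43, 23]
Insert 48: [48, 23, 43]
Insert 42: [48, 42, 43, 23]
Insert 21: [48, 42, 43, 23, 21]

Final heap: [48, 42, 43, 23, 21]


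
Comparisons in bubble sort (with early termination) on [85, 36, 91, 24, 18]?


Algorithm: bubble sort (with early termination)
Input: [85, 36, 91, 24, 18]
Sorted: [18, 24, 36, 85, 91]

10


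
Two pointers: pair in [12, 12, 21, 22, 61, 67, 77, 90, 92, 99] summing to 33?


lo=0(12)+hi=9(99)=111
lo=0(12)+hi=8(92)=104
lo=0(12)+hi=7(90)=102
lo=0(12)+hi=6(77)=89
lo=0(12)+hi=5(67)=79
lo=0(12)+hi=4(61)=73
lo=0(12)+hi=3(22)=34
lo=0(12)+hi=2(21)=33

Yes: 12+21=33


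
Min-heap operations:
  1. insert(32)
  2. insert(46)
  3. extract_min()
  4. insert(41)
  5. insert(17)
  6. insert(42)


insert(32) -> [32]
insert(46) -> [32, 46]
extract_min()->32, [46]
insert(41) -> [41, 46]
insert(17) -> [17, 46, 41]
insert(42) -> [17, 42, 41, 46]

Final heap: [17, 42, 41, 46]


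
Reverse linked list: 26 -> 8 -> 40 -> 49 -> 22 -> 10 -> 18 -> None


Step 1: curr=26, set curr.next=prev(None) | reversed so far: 26
Step 2: curr=8, set curr.next=prev(26) | reversed so far: 8 -> 26
Step 3: curr=40, set curr.next=prev(8) | reversed so far: 40 -> 8 -> 26
Step 4: curr=49, set curr.next=prev(40) | reversed so far: 49 -> 40 -> 8 -> 26
Step 5: curr=22, set curr.next=prev(49) | reversed so far: 22 -> 49 -> 40 -> 8 -> 26
Step 6: curr=10, set curr.next=prev(22) | reversed so far: 10 -> 22 -> 49 -> 40 -> 8 -> 26
Step 7: curr=18, set curr.next=prev(10) | reversed so far: 18 -> 10 -> 22 -> 49 -> 40 -> 8 -> 26

18 -> 10 -> 22 -> 49 -> 40 -> 8 -> 26 -> None


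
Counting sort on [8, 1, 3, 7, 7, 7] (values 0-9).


Input: [8, 1, 3, 7, 7, 7]
Counts: [0, 1, 0, 1, 0, 0, 0, 3, 1, 0]

Sorted: [1, 3, 7, 7, 7, 8]


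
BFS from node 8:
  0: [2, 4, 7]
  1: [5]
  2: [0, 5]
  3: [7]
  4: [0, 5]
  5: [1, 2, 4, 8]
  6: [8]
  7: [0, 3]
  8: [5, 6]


Visit 8, enqueue [5, 6]
Visit 5, enqueue [1, 2, 4]
Visit 6, enqueue []
Visit 1, enqueue []
Visit 2, enqueue [0]
Visit 4, enqueue []
Visit 0, enqueue [7]
Visit 7, enqueue [3]
Visit 3, enqueue []

BFS order: [8, 5, 6, 1, 2, 4, 0, 7, 3]


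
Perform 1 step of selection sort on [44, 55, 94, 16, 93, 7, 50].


Initial: [44, 55, 94, 16, 93, 7, 50]
Step 1: min=7 at 5
  Swap: [7, 55, 94, 16, 93, 44, 50]

After 1 step: [7, 55, 94, 16, 93, 44, 50]


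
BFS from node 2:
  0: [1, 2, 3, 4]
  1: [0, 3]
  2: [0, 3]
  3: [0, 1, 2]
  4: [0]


Visit 2, enqueue [0, 3]
Visit 0, enqueue [1, 4]
Visit 3, enqueue []
Visit 1, enqueue []
Visit 4, enqueue []

BFS order: [2, 0, 3, 1, 4]


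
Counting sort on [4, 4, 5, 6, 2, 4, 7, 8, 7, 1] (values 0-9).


Input: [4, 4, 5, 6, 2, 4, 7, 8, 7, 1]
Counts: [0, 1, 1, 0, 3, 1, 1, 2, 1, 0]

Sorted: [1, 2, 4, 4, 4, 5, 6, 7, 7, 8]


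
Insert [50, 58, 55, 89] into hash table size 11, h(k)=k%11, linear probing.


Insert 50: h=6 -> slot 6
Insert 58: h=3 -> slot 3
Insert 55: h=0 -> slot 0
Insert 89: h=1 -> slot 1

Table: [55, 89, None, 58, None, None, 50, None, None, None, None]


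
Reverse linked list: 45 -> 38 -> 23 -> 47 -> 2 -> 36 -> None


Step 1: curr=45, set curr.next=prev(None) | reversed so far: 45
Step 2: curr=38, set curr.next=prev(45) | reversed so far: 38 -> 45
Step 3: curr=23, set curr.next=prev(38) | reversed so far: 23 -> 38 -> 45
Step 4: curr=47, set curr.next=prev(23) | reversed so far: 47 -> 23 -> 38 -> 45
Step 5: curr=2, set curr.next=prev(47) | reversed so far: 2 -> 47 -> 23 -> 38 -> 45
Step 6: curr=36, set curr.next=prev(2) | reversed so far: 36 -> 2 -> 47 -> 23 -> 38 -> 45

36 -> 2 -> 47 -> 23 -> 38 -> 45 -> None


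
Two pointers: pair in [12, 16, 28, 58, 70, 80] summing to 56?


lo=0(12)+hi=5(80)=92
lo=0(12)+hi=4(70)=82
lo=0(12)+hi=3(58)=70
lo=0(12)+hi=2(28)=40
lo=1(16)+hi=2(28)=44

No pair found


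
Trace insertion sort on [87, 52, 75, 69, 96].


Initial: [87, 52, 75, 69, 96]
Insert 52: [52, 87, 75, 69, 96]
Insert 75: [52, 75, 87, 69, 96]
Insert 69: [52, 69, 75, 87, 96]
Insert 96: [52, 69, 75, 87, 96]

Sorted: [52, 69, 75, 87, 96]


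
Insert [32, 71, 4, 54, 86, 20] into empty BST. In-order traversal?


Insert 32: root
Insert 71: R from 32
Insert 4: L from 32
Insert 54: R from 32 -> L from 71
Insert 86: R from 32 -> R from 71
Insert 20: L from 32 -> R from 4

In-order: [4, 20, 32, 54, 71, 86]


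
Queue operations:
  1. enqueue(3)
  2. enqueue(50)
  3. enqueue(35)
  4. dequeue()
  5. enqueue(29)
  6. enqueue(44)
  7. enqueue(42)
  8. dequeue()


enqueue(3) -> [3]
enqueue(50) -> [3, 50]
enqueue(35) -> [3, 50, 35]
dequeue()->3, [50, 35]
enqueue(29) -> [50, 35, 29]
enqueue(44) -> [50, 35, 29, 44]
enqueue(42) -> [50, 35, 29, 44, 42]
dequeue()->50, [35, 29, 44, 42]

Final queue: [35, 29, 44, 42]


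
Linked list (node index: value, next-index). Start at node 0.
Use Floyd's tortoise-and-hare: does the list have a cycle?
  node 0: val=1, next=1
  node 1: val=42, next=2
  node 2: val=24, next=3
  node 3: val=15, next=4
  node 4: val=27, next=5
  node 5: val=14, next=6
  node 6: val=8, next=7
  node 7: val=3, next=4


Floyd's tortoise (slow, +1) and hare (fast, +2):
  init: slow=0, fast=0
  step 1: slow=1, fast=2
  step 2: slow=2, fast=4
  step 3: slow=3, fast=6
  step 4: slow=4, fast=4
  slow == fast at node 4: cycle detected

Cycle: yes


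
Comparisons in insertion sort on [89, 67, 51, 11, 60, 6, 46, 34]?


Algorithm: insertion sort
Input: [89, 67, 51, 11, 60, 6, 46, 34]
Sorted: [6, 11, 34, 46, 51, 60, 67, 89]

25


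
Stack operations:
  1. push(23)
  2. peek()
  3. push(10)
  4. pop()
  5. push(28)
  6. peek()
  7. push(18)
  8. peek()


push(23) -> [23]
peek()->23
push(10) -> [23, 10]
pop()->10, [23]
push(28) -> [23, 28]
peek()->28
push(18) -> [23, 28, 18]
peek()->18

Final stack: [23, 28, 18]


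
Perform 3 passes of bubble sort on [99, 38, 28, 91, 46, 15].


Initial: [99, 38, 28, 91, 46, 15]
Pass 1: [38, 28, 91, 46, 15, 99] (5 swaps)
Pass 2: [28, 38, 46, 15, 91, 99] (3 swaps)
Pass 3: [28, 38, 15, 46, 91, 99] (1 swaps)

After 3 passes: [28, 38, 15, 46, 91, 99]


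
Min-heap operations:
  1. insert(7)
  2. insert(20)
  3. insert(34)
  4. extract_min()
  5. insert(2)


insert(7) -> [7]
insert(20) -> [7, 20]
insert(34) -> [7, 20, 34]
extract_min()->7, [20, 34]
insert(2) -> [2, 34, 20]

Final heap: [2, 34, 20]


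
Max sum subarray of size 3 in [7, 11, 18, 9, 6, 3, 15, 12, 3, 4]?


[0:3]: 36
[1:4]: 38
[2:5]: 33
[3:6]: 18
[4:7]: 24
[5:8]: 30
[6:9]: 30
[7:10]: 19

Max: 38 at [1:4]


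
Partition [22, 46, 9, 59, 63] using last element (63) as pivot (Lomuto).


Pivot: 63
  22 <= 63: advance i (no swap)
  46 <= 63: advance i (no swap)
  9 <= 63: advance i (no swap)
  59 <= 63: advance i (no swap)
Place pivot at 4: [22, 46, 9, 59, 63]

Partitioned: [22, 46, 9, 59, 63]


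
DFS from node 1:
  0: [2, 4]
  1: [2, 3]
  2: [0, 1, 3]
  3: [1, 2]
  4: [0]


Visit 1, push [3, 2]
Visit 2, push [3, 0]
Visit 0, push [4]
Visit 4, push []
Visit 3, push []

DFS order: [1, 2, 0, 4, 3]


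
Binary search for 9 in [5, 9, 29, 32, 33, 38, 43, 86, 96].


Step 1: lo=0, hi=8, mid=4, val=33
Step 2: lo=0, hi=3, mid=1, val=9

Found at index 1


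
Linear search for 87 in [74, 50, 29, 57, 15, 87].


i=0: 74!=87
i=1: 50!=87
i=2: 29!=87
i=3: 57!=87
i=4: 15!=87
i=5: 87==87 found!

Found at 5, 6 comps


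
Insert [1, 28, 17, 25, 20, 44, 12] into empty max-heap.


Insert 1: [1]
Insert 28: [28, 1]
Insert 17: [28, 1, 17]
Insert 25: [28, 25, 17, 1]
Insert 20: [28, 25, 17, 1, 20]
Insert 44: [44, 25, 28, 1, 20, 17]
Insert 12: [44, 25, 28, 1, 20, 17, 12]

Final heap: [44, 25, 28, 1, 20, 17, 12]


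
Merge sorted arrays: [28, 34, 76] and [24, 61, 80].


Take 24 from B
Take 28 from A
Take 34 from A
Take 61 from B
Take 76 from A

Merged: [24, 28, 34, 61, 76, 80]


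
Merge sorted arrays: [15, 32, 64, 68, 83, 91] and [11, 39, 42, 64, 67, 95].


Take 11 from B
Take 15 from A
Take 32 from A
Take 39 from B
Take 42 from B
Take 64 from A
Take 64 from B
Take 67 from B
Take 68 from A
Take 83 from A
Take 91 from A

Merged: [11, 15, 32, 39, 42, 64, 64, 67, 68, 83, 91, 95]


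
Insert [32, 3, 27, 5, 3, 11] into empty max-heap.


Insert 32: [32]
Insert 3: [32, 3]
Insert 27: [32, 3, 27]
Insert 5: [32, 5, 27, 3]
Insert 3: [32, 5, 27, 3, 3]
Insert 11: [32, 5, 27, 3, 3, 11]

Final heap: [32, 5, 27, 3, 3, 11]


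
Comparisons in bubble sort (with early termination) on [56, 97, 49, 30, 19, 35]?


Algorithm: bubble sort (with early termination)
Input: [56, 97, 49, 30, 19, 35]
Sorted: [19, 30, 35, 49, 56, 97]

15


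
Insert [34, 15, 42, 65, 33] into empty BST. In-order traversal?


Insert 34: root
Insert 15: L from 34
Insert 42: R from 34
Insert 65: R from 34 -> R from 42
Insert 33: L from 34 -> R from 15

In-order: [15, 33, 34, 42, 65]


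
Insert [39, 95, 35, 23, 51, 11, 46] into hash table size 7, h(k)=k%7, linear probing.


Insert 39: h=4 -> slot 4
Insert 95: h=4, 1 probes -> slot 5
Insert 35: h=0 -> slot 0
Insert 23: h=2 -> slot 2
Insert 51: h=2, 1 probes -> slot 3
Insert 11: h=4, 2 probes -> slot 6
Insert 46: h=4, 4 probes -> slot 1

Table: [35, 46, 23, 51, 39, 95, 11]


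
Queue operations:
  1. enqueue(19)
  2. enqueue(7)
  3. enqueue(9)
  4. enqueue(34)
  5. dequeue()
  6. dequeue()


enqueue(19) -> [19]
enqueue(7) -> [19, 7]
enqueue(9) -> [19, 7, 9]
enqueue(34) -> [19, 7, 9, 34]
dequeue()->19, [7, 9, 34]
dequeue()->7, [9, 34]

Final queue: [9, 34]


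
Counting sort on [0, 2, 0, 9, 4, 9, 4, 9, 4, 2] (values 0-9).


Input: [0, 2, 0, 9, 4, 9, 4, 9, 4, 2]
Counts: [2, 0, 2, 0, 3, 0, 0, 0, 0, 3]

Sorted: [0, 0, 2, 2, 4, 4, 4, 9, 9, 9]


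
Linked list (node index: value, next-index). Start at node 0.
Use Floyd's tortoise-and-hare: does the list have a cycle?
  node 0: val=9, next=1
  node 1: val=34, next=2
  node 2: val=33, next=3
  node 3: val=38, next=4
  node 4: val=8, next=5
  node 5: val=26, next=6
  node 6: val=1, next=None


Floyd's tortoise (slow, +1) and hare (fast, +2):
  init: slow=0, fast=0
  step 1: slow=1, fast=2
  step 2: slow=2, fast=4
  step 3: slow=3, fast=6
  step 4: fast -> None, no cycle

Cycle: no


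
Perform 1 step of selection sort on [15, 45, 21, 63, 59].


Initial: [15, 45, 21, 63, 59]
Step 1: min=15 at 0
  Swap: [15, 45, 21, 63, 59]

After 1 step: [15, 45, 21, 63, 59]


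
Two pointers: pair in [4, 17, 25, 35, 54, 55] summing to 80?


lo=0(4)+hi=5(55)=59
lo=1(17)+hi=5(55)=72
lo=2(25)+hi=5(55)=80

Yes: 25+55=80


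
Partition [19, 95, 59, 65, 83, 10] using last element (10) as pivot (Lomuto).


Pivot: 10
Place pivot at 0: [10, 95, 59, 65, 83, 19]

Partitioned: [10, 95, 59, 65, 83, 19]


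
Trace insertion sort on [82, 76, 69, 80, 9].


Initial: [82, 76, 69, 80, 9]
Insert 76: [76, 82, 69, 80, 9]
Insert 69: [69, 76, 82, 80, 9]
Insert 80: [69, 76, 80, 82, 9]
Insert 9: [9, 69, 76, 80, 82]

Sorted: [9, 69, 76, 80, 82]


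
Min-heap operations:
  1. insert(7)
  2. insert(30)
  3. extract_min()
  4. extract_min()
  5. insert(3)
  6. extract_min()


insert(7) -> [7]
insert(30) -> [7, 30]
extract_min()->7, [30]
extract_min()->30, []
insert(3) -> [3]
extract_min()->3, []

Final heap: []


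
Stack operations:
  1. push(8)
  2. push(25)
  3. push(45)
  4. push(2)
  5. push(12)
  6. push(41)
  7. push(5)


push(8) -> [8]
push(25) -> [8, 25]
push(45) -> [8, 25, 45]
push(2) -> [8, 25, 45, 2]
push(12) -> [8, 25, 45, 2, 12]
push(41) -> [8, 25, 45, 2, 12, 41]
push(5) -> [8, 25, 45, 2, 12, 41, 5]

Final stack: [8, 25, 45, 2, 12, 41, 5]


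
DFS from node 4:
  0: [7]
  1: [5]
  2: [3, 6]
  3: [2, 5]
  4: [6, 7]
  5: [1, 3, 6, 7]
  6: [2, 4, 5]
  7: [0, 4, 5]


Visit 4, push [7, 6]
Visit 6, push [5, 2]
Visit 2, push [3]
Visit 3, push [5]
Visit 5, push [7, 1]
Visit 1, push []
Visit 7, push [0]
Visit 0, push []

DFS order: [4, 6, 2, 3, 5, 1, 7, 0]


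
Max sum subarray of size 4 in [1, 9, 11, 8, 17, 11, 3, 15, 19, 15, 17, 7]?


[0:4]: 29
[1:5]: 45
[2:6]: 47
[3:7]: 39
[4:8]: 46
[5:9]: 48
[6:10]: 52
[7:11]: 66
[8:12]: 58

Max: 66 at [7:11]


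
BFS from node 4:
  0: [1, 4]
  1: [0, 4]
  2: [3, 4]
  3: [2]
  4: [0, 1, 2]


Visit 4, enqueue [0, 1, 2]
Visit 0, enqueue []
Visit 1, enqueue []
Visit 2, enqueue [3]
Visit 3, enqueue []

BFS order: [4, 0, 1, 2, 3]


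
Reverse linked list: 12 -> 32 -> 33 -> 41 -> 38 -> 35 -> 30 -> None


Step 1: curr=12, set curr.next=prev(None) | reversed so far: 12
Step 2: curr=32, set curr.next=prev(12) | reversed so far: 32 -> 12
Step 3: curr=33, set curr.next=prev(32) | reversed so far: 33 -> 32 -> 12
Step 4: curr=41, set curr.next=prev(33) | reversed so far: 41 -> 33 -> 32 -> 12
Step 5: curr=38, set curr.next=prev(41) | reversed so far: 38 -> 41 -> 33 -> 32 -> 12
Step 6: curr=35, set curr.next=prev(38) | reversed so far: 35 -> 38 -> 41 -> 33 -> 32 -> 12
Step 7: curr=30, set curr.next=prev(35) | reversed so far: 30 -> 35 -> 38 -> 41 -> 33 -> 32 -> 12

30 -> 35 -> 38 -> 41 -> 33 -> 32 -> 12 -> None


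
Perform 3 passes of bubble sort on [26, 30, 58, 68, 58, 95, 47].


Initial: [26, 30, 58, 68, 58, 95, 47]
Pass 1: [26, 30, 58, 58, 68, 47, 95] (2 swaps)
Pass 2: [26, 30, 58, 58, 47, 68, 95] (1 swaps)
Pass 3: [26, 30, 58, 47, 58, 68, 95] (1 swaps)

After 3 passes: [26, 30, 58, 47, 58, 68, 95]


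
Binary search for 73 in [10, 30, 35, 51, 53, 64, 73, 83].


Step 1: lo=0, hi=7, mid=3, val=51
Step 2: lo=4, hi=7, mid=5, val=64
Step 3: lo=6, hi=7, mid=6, val=73

Found at index 6


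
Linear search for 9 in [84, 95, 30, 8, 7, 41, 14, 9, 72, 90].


i=0: 84!=9
i=1: 95!=9
i=2: 30!=9
i=3: 8!=9
i=4: 7!=9
i=5: 41!=9
i=6: 14!=9
i=7: 9==9 found!

Found at 7, 8 comps


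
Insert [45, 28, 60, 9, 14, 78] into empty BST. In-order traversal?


Insert 45: root
Insert 28: L from 45
Insert 60: R from 45
Insert 9: L from 45 -> L from 28
Insert 14: L from 45 -> L from 28 -> R from 9
Insert 78: R from 45 -> R from 60

In-order: [9, 14, 28, 45, 60, 78]


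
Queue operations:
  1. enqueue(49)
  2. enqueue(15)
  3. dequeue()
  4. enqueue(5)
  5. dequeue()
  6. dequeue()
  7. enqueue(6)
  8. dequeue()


enqueue(49) -> [49]
enqueue(15) -> [49, 15]
dequeue()->49, [15]
enqueue(5) -> [15, 5]
dequeue()->15, [5]
dequeue()->5, []
enqueue(6) -> [6]
dequeue()->6, []

Final queue: []


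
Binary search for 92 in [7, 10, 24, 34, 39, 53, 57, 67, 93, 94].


Step 1: lo=0, hi=9, mid=4, val=39
Step 2: lo=5, hi=9, mid=7, val=67
Step 3: lo=8, hi=9, mid=8, val=93

Not found


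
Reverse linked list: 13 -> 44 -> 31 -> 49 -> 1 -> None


Step 1: curr=13, set curr.next=prev(None) | reversed so far: 13
Step 2: curr=44, set curr.next=prev(13) | reversed so far: 44 -> 13
Step 3: curr=31, set curr.next=prev(44) | reversed so far: 31 -> 44 -> 13
Step 4: curr=49, set curr.next=prev(31) | reversed so far: 49 -> 31 -> 44 -> 13
Step 5: curr=1, set curr.next=prev(49) | reversed so far: 1 -> 49 -> 31 -> 44 -> 13

1 -> 49 -> 31 -> 44 -> 13 -> None


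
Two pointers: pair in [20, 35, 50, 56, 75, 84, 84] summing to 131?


lo=0(20)+hi=6(84)=104
lo=1(35)+hi=6(84)=119
lo=2(50)+hi=6(84)=134
lo=2(50)+hi=5(84)=134
lo=2(50)+hi=4(75)=125
lo=3(56)+hi=4(75)=131

Yes: 56+75=131


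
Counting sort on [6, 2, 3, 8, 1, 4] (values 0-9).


Input: [6, 2, 3, 8, 1, 4]
Counts: [0, 1, 1, 1, 1, 0, 1, 0, 1, 0]

Sorted: [1, 2, 3, 4, 6, 8]


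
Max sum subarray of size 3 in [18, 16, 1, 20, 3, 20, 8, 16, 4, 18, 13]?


[0:3]: 35
[1:4]: 37
[2:5]: 24
[3:6]: 43
[4:7]: 31
[5:8]: 44
[6:9]: 28
[7:10]: 38
[8:11]: 35

Max: 44 at [5:8]


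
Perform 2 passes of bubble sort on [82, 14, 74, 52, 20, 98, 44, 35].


Initial: [82, 14, 74, 52, 20, 98, 44, 35]
Pass 1: [14, 74, 52, 20, 82, 44, 35, 98] (6 swaps)
Pass 2: [14, 52, 20, 74, 44, 35, 82, 98] (4 swaps)

After 2 passes: [14, 52, 20, 74, 44, 35, 82, 98]


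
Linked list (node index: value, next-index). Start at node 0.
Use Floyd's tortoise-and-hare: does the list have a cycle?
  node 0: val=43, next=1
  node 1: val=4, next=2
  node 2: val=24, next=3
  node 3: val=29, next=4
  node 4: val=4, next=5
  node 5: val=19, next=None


Floyd's tortoise (slow, +1) and hare (fast, +2):
  init: slow=0, fast=0
  step 1: slow=1, fast=2
  step 2: slow=2, fast=4
  step 3: fast 4->5->None, no cycle

Cycle: no


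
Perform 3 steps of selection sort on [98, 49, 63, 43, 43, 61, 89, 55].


Initial: [98, 49, 63, 43, 43, 61, 89, 55]
Step 1: min=43 at 3
  Swap: [43, 49, 63, 98, 43, 61, 89, 55]
Step 2: min=43 at 4
  Swap: [43, 43, 63, 98, 49, 61, 89, 55]
Step 3: min=49 at 4
  Swap: [43, 43, 49, 98, 63, 61, 89, 55]

After 3 steps: [43, 43, 49, 98, 63, 61, 89, 55]


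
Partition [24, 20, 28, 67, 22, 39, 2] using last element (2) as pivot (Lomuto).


Pivot: 2
Place pivot at 0: [2, 20, 28, 67, 22, 39, 24]

Partitioned: [2, 20, 28, 67, 22, 39, 24]


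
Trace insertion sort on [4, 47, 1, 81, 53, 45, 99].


Initial: [4, 47, 1, 81, 53, 45, 99]
Insert 47: [4, 47, 1, 81, 53, 45, 99]
Insert 1: [1, 4, 47, 81, 53, 45, 99]
Insert 81: [1, 4, 47, 81, 53, 45, 99]
Insert 53: [1, 4, 47, 53, 81, 45, 99]
Insert 45: [1, 4, 45, 47, 53, 81, 99]
Insert 99: [1, 4, 45, 47, 53, 81, 99]

Sorted: [1, 4, 45, 47, 53, 81, 99]


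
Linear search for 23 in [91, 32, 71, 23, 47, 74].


i=0: 91!=23
i=1: 32!=23
i=2: 71!=23
i=3: 23==23 found!

Found at 3, 4 comps


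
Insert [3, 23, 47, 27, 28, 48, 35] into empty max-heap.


Insert 3: [3]
Insert 23: [23, 3]
Insert 47: [47, 3, 23]
Insert 27: [47, 27, 23, 3]
Insert 28: [47, 28, 23, 3, 27]
Insert 48: [48, 28, 47, 3, 27, 23]
Insert 35: [48, 28, 47, 3, 27, 23, 35]

Final heap: [48, 28, 47, 3, 27, 23, 35]


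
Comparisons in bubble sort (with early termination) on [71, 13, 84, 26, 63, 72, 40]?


Algorithm: bubble sort (with early termination)
Input: [71, 13, 84, 26, 63, 72, 40]
Sorted: [13, 26, 40, 63, 71, 72, 84]

20


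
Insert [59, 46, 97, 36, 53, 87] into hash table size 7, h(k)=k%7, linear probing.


Insert 59: h=3 -> slot 3
Insert 46: h=4 -> slot 4
Insert 97: h=6 -> slot 6
Insert 36: h=1 -> slot 1
Insert 53: h=4, 1 probes -> slot 5
Insert 87: h=3, 4 probes -> slot 0

Table: [87, 36, None, 59, 46, 53, 97]


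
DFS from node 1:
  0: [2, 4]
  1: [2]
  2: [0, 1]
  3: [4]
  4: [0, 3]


Visit 1, push [2]
Visit 2, push [0]
Visit 0, push [4]
Visit 4, push [3]
Visit 3, push []

DFS order: [1, 2, 0, 4, 3]


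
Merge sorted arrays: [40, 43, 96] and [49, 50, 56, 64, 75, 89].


Take 40 from A
Take 43 from A
Take 49 from B
Take 50 from B
Take 56 from B
Take 64 from B
Take 75 from B
Take 89 from B

Merged: [40, 43, 49, 50, 56, 64, 75, 89, 96]


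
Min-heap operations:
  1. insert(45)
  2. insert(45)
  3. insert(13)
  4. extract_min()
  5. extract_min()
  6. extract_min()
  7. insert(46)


insert(45) -> [45]
insert(45) -> [45, 45]
insert(13) -> [13, 45, 45]
extract_min()->13, [45, 45]
extract_min()->45, [45]
extract_min()->45, []
insert(46) -> [46]

Final heap: [46]


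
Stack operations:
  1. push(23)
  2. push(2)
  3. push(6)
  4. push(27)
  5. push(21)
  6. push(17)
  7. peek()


push(23) -> [23]
push(2) -> [23, 2]
push(6) -> [23, 2, 6]
push(27) -> [23, 2, 6, 27]
push(21) -> [23, 2, 6, 27, 21]
push(17) -> [23, 2, 6, 27, 21, 17]
peek()->17

Final stack: [23, 2, 6, 27, 21, 17]


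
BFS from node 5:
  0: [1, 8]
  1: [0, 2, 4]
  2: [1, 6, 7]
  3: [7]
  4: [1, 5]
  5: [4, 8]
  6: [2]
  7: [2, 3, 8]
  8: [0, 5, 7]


Visit 5, enqueue [4, 8]
Visit 4, enqueue [1]
Visit 8, enqueue [0, 7]
Visit 1, enqueue [2]
Visit 0, enqueue []
Visit 7, enqueue [3]
Visit 2, enqueue [6]
Visit 3, enqueue []
Visit 6, enqueue []

BFS order: [5, 4, 8, 1, 0, 7, 2, 3, 6]


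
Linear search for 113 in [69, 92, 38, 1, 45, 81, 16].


i=0: 69!=113
i=1: 92!=113
i=2: 38!=113
i=3: 1!=113
i=4: 45!=113
i=5: 81!=113
i=6: 16!=113

Not found, 7 comps


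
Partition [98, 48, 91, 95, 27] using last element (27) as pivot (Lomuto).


Pivot: 27
Place pivot at 0: [27, 48, 91, 95, 98]

Partitioned: [27, 48, 91, 95, 98]


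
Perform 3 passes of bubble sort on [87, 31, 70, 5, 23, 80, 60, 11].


Initial: [87, 31, 70, 5, 23, 80, 60, 11]
Pass 1: [31, 70, 5, 23, 80, 60, 11, 87] (7 swaps)
Pass 2: [31, 5, 23, 70, 60, 11, 80, 87] (4 swaps)
Pass 3: [5, 23, 31, 60, 11, 70, 80, 87] (4 swaps)

After 3 passes: [5, 23, 31, 60, 11, 70, 80, 87]


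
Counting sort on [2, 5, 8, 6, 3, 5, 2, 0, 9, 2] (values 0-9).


Input: [2, 5, 8, 6, 3, 5, 2, 0, 9, 2]
Counts: [1, 0, 3, 1, 0, 2, 1, 0, 1, 1]

Sorted: [0, 2, 2, 2, 3, 5, 5, 6, 8, 9]


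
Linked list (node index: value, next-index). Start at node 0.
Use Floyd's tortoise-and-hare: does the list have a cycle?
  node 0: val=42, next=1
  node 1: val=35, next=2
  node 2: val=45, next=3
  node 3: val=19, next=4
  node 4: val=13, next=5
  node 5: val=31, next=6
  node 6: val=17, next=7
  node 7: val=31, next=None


Floyd's tortoise (slow, +1) and hare (fast, +2):
  init: slow=0, fast=0
  step 1: slow=1, fast=2
  step 2: slow=2, fast=4
  step 3: slow=3, fast=6
  step 4: fast 6->7->None, no cycle

Cycle: no


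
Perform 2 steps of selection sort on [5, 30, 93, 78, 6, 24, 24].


Initial: [5, 30, 93, 78, 6, 24, 24]
Step 1: min=5 at 0
  Swap: [5, 30, 93, 78, 6, 24, 24]
Step 2: min=6 at 4
  Swap: [5, 6, 93, 78, 30, 24, 24]

After 2 steps: [5, 6, 93, 78, 30, 24, 24]


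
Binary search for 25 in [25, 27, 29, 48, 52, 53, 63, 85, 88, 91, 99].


Step 1: lo=0, hi=10, mid=5, val=53
Step 2: lo=0, hi=4, mid=2, val=29
Step 3: lo=0, hi=1, mid=0, val=25

Found at index 0


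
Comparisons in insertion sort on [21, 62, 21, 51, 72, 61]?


Algorithm: insertion sort
Input: [21, 62, 21, 51, 72, 61]
Sorted: [21, 21, 51, 61, 62, 72]

9


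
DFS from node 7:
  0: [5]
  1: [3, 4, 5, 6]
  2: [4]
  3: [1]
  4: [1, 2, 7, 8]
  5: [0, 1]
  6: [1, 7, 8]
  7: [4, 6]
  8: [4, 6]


Visit 7, push [6, 4]
Visit 4, push [8, 2, 1]
Visit 1, push [6, 5, 3]
Visit 3, push []
Visit 5, push [0]
Visit 0, push []
Visit 6, push [8]
Visit 8, push []
Visit 2, push []

DFS order: [7, 4, 1, 3, 5, 0, 6, 8, 2]


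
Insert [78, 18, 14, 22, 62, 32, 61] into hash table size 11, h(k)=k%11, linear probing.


Insert 78: h=1 -> slot 1
Insert 18: h=7 -> slot 7
Insert 14: h=3 -> slot 3
Insert 22: h=0 -> slot 0
Insert 62: h=7, 1 probes -> slot 8
Insert 32: h=10 -> slot 10
Insert 61: h=6 -> slot 6

Table: [22, 78, None, 14, None, None, 61, 18, 62, None, 32]


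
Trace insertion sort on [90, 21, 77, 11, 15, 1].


Initial: [90, 21, 77, 11, 15, 1]
Insert 21: [21, 90, 77, 11, 15, 1]
Insert 77: [21, 77, 90, 11, 15, 1]
Insert 11: [11, 21, 77, 90, 15, 1]
Insert 15: [11, 15, 21, 77, 90, 1]
Insert 1: [1, 11, 15, 21, 77, 90]

Sorted: [1, 11, 15, 21, 77, 90]


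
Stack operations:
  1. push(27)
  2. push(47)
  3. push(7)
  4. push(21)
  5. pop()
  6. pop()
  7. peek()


push(27) -> [27]
push(47) -> [27, 47]
push(7) -> [27, 47, 7]
push(21) -> [27, 47, 7, 21]
pop()->21, [27, 47, 7]
pop()->7, [27, 47]
peek()->47

Final stack: [27, 47]


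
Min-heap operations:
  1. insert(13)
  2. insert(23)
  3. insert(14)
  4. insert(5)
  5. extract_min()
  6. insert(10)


insert(13) -> [13]
insert(23) -> [13, 23]
insert(14) -> [13, 23, 14]
insert(5) -> [5, 13, 14, 23]
extract_min()->5, [13, 23, 14]
insert(10) -> [10, 13, 14, 23]

Final heap: [10, 13, 14, 23]


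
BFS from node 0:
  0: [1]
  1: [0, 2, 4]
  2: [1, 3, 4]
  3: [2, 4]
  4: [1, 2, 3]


Visit 0, enqueue [1]
Visit 1, enqueue [2, 4]
Visit 2, enqueue [3]
Visit 4, enqueue []
Visit 3, enqueue []

BFS order: [0, 1, 2, 4, 3]


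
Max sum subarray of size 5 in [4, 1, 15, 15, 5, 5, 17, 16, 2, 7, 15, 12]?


[0:5]: 40
[1:6]: 41
[2:7]: 57
[3:8]: 58
[4:9]: 45
[5:10]: 47
[6:11]: 57
[7:12]: 52

Max: 58 at [3:8]


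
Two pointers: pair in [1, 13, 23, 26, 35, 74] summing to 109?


lo=0(1)+hi=5(74)=75
lo=1(13)+hi=5(74)=87
lo=2(23)+hi=5(74)=97
lo=3(26)+hi=5(74)=100
lo=4(35)+hi=5(74)=109

Yes: 35+74=109


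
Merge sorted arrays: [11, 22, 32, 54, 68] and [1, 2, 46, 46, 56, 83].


Take 1 from B
Take 2 from B
Take 11 from A
Take 22 from A
Take 32 from A
Take 46 from B
Take 46 from B
Take 54 from A
Take 56 from B
Take 68 from A

Merged: [1, 2, 11, 22, 32, 46, 46, 54, 56, 68, 83]


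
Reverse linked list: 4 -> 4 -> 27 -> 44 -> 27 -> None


Step 1: curr=4, set curr.next=prev(None) | reversed so far: 4
Step 2: curr=4, set curr.next=prev(4) | reversed so far: 4 -> 4
Step 3: curr=27, set curr.next=prev(4) | reversed so far: 27 -> 4 -> 4
Step 4: curr=44, set curr.next=prev(27) | reversed so far: 44 -> 27 -> 4 -> 4
Step 5: curr=27, set curr.next=prev(44) | reversed so far: 27 -> 44 -> 27 -> 4 -> 4

27 -> 44 -> 27 -> 4 -> 4 -> None


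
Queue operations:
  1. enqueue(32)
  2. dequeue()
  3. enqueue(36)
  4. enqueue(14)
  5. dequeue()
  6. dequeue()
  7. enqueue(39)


enqueue(32) -> [32]
dequeue()->32, []
enqueue(36) -> [36]
enqueue(14) -> [36, 14]
dequeue()->36, [14]
dequeue()->14, []
enqueue(39) -> [39]

Final queue: [39]


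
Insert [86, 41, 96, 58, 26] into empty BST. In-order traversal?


Insert 86: root
Insert 41: L from 86
Insert 96: R from 86
Insert 58: L from 86 -> R from 41
Insert 26: L from 86 -> L from 41

In-order: [26, 41, 58, 86, 96]


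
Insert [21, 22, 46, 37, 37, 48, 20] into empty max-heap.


Insert 21: [21]
Insert 22: [22, 21]
Insert 46: [46, 21, 22]
Insert 37: [46, 37, 22, 21]
Insert 37: [46, 37, 22, 21, 37]
Insert 48: [48, 37, 46, 21, 37, 22]
Insert 20: [48, 37, 46, 21, 37, 22, 20]

Final heap: [48, 37, 46, 21, 37, 22, 20]


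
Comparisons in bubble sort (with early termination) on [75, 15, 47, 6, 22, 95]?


Algorithm: bubble sort (with early termination)
Input: [75, 15, 47, 6, 22, 95]
Sorted: [6, 15, 22, 47, 75, 95]

14


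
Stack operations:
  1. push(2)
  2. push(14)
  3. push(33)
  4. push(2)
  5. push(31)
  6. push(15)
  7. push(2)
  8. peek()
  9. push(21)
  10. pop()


push(2) -> [2]
push(14) -> [2, 14]
push(33) -> [2, 14, 33]
push(2) -> [2, 14, 33, 2]
push(31) -> [2, 14, 33, 2, 31]
push(15) -> [2, 14, 33, 2, 31, 15]
push(2) -> [2, 14, 33, 2, 31, 15, 2]
peek()->2
push(21) -> [2, 14, 33, 2, 31, 15, 2, 21]
pop()->21, [2, 14, 33, 2, 31, 15, 2]

Final stack: [2, 14, 33, 2, 31, 15, 2]


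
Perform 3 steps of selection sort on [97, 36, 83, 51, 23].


Initial: [97, 36, 83, 51, 23]
Step 1: min=23 at 4
  Swap: [23, 36, 83, 51, 97]
Step 2: min=36 at 1
  Swap: [23, 36, 83, 51, 97]
Step 3: min=51 at 3
  Swap: [23, 36, 51, 83, 97]

After 3 steps: [23, 36, 51, 83, 97]


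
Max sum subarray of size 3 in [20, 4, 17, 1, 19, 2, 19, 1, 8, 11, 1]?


[0:3]: 41
[1:4]: 22
[2:5]: 37
[3:6]: 22
[4:7]: 40
[5:8]: 22
[6:9]: 28
[7:10]: 20
[8:11]: 20

Max: 41 at [0:3]


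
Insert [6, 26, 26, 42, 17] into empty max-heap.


Insert 6: [6]
Insert 26: [26, 6]
Insert 26: [26, 6, 26]
Insert 42: [42, 26, 26, 6]
Insert 17: [42, 26, 26, 6, 17]

Final heap: [42, 26, 26, 6, 17]


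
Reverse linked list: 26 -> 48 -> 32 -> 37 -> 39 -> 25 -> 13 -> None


Step 1: curr=26, set curr.next=prev(None) | reversed so far: 26
Step 2: curr=48, set curr.next=prev(26) | reversed so far: 48 -> 26
Step 3: curr=32, set curr.next=prev(48) | reversed so far: 32 -> 48 -> 26
Step 4: curr=37, set curr.next=prev(32) | reversed so far: 37 -> 32 -> 48 -> 26
Step 5: curr=39, set curr.next=prev(37) | reversed so far: 39 -> 37 -> 32 -> 48 -> 26
Step 6: curr=25, set curr.next=prev(39) | reversed so far: 25 -> 39 -> 37 -> 32 -> 48 -> 26
Step 7: curr=13, set curr.next=prev(25) | reversed so far: 13 -> 25 -> 39 -> 37 -> 32 -> 48 -> 26

13 -> 25 -> 39 -> 37 -> 32 -> 48 -> 26 -> None


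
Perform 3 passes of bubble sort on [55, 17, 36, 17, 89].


Initial: [55, 17, 36, 17, 89]
Pass 1: [17, 36, 17, 55, 89] (3 swaps)
Pass 2: [17, 17, 36, 55, 89] (1 swaps)
Pass 3: [17, 17, 36, 55, 89] (0 swaps)

After 3 passes: [17, 17, 36, 55, 89]


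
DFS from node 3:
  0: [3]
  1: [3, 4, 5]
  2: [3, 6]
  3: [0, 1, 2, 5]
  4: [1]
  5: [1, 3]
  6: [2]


Visit 3, push [5, 2, 1, 0]
Visit 0, push []
Visit 1, push [5, 4]
Visit 4, push []
Visit 5, push []
Visit 2, push [6]
Visit 6, push []

DFS order: [3, 0, 1, 4, 5, 2, 6]


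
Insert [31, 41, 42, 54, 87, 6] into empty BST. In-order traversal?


Insert 31: root
Insert 41: R from 31
Insert 42: R from 31 -> R from 41
Insert 54: R from 31 -> R from 41 -> R from 42
Insert 87: R from 31 -> R from 41 -> R from 42 -> R from 54
Insert 6: L from 31

In-order: [6, 31, 41, 42, 54, 87]


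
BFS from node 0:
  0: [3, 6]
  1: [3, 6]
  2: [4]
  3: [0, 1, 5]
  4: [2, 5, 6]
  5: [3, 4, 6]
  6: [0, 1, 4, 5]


Visit 0, enqueue [3, 6]
Visit 3, enqueue [1, 5]
Visit 6, enqueue [4]
Visit 1, enqueue []
Visit 5, enqueue []
Visit 4, enqueue [2]
Visit 2, enqueue []

BFS order: [0, 3, 6, 1, 5, 4, 2]


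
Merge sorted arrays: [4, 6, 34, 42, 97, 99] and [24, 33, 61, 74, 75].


Take 4 from A
Take 6 from A
Take 24 from B
Take 33 from B
Take 34 from A
Take 42 from A
Take 61 from B
Take 74 from B
Take 75 from B

Merged: [4, 6, 24, 33, 34, 42, 61, 74, 75, 97, 99]


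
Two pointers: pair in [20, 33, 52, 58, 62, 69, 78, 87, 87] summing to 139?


lo=0(20)+hi=8(87)=107
lo=1(33)+hi=8(87)=120
lo=2(52)+hi=8(87)=139

Yes: 52+87=139


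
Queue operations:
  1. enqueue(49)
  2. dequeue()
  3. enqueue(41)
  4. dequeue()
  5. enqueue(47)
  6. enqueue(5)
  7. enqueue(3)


enqueue(49) -> [49]
dequeue()->49, []
enqueue(41) -> [41]
dequeue()->41, []
enqueue(47) -> [47]
enqueue(5) -> [47, 5]
enqueue(3) -> [47, 5, 3]

Final queue: [47, 5, 3]


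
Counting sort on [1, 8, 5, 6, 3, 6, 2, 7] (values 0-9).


Input: [1, 8, 5, 6, 3, 6, 2, 7]
Counts: [0, 1, 1, 1, 0, 1, 2, 1, 1, 0]

Sorted: [1, 2, 3, 5, 6, 6, 7, 8]


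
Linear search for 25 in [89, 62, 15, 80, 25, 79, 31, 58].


i=0: 89!=25
i=1: 62!=25
i=2: 15!=25
i=3: 80!=25
i=4: 25==25 found!

Found at 4, 5 comps


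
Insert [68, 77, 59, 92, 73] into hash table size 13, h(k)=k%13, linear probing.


Insert 68: h=3 -> slot 3
Insert 77: h=12 -> slot 12
Insert 59: h=7 -> slot 7
Insert 92: h=1 -> slot 1
Insert 73: h=8 -> slot 8

Table: [None, 92, None, 68, None, None, None, 59, 73, None, None, None, 77]


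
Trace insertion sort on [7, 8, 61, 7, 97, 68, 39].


Initial: [7, 8, 61, 7, 97, 68, 39]
Insert 8: [7, 8, 61, 7, 97, 68, 39]
Insert 61: [7, 8, 61, 7, 97, 68, 39]
Insert 7: [7, 7, 8, 61, 97, 68, 39]
Insert 97: [7, 7, 8, 61, 97, 68, 39]
Insert 68: [7, 7, 8, 61, 68, 97, 39]
Insert 39: [7, 7, 8, 39, 61, 68, 97]

Sorted: [7, 7, 8, 39, 61, 68, 97]


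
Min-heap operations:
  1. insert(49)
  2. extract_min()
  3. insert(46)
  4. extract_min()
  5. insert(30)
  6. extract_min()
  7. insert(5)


insert(49) -> [49]
extract_min()->49, []
insert(46) -> [46]
extract_min()->46, []
insert(30) -> [30]
extract_min()->30, []
insert(5) -> [5]

Final heap: [5]


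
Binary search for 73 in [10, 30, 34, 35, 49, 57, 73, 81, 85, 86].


Step 1: lo=0, hi=9, mid=4, val=49
Step 2: lo=5, hi=9, mid=7, val=81
Step 3: lo=5, hi=6, mid=5, val=57
Step 4: lo=6, hi=6, mid=6, val=73

Found at index 6


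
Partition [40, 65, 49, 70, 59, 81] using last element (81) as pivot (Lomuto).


Pivot: 81
  40 <= 81: advance i (no swap)
  65 <= 81: advance i (no swap)
  49 <= 81: advance i (no swap)
  70 <= 81: advance i (no swap)
  59 <= 81: advance i (no swap)
Place pivot at 5: [40, 65, 49, 70, 59, 81]

Partitioned: [40, 65, 49, 70, 59, 81]


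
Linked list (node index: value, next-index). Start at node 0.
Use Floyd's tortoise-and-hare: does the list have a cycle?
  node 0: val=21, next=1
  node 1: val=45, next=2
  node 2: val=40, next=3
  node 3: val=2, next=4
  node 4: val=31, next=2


Floyd's tortoise (slow, +1) and hare (fast, +2):
  init: slow=0, fast=0
  step 1: slow=1, fast=2
  step 2: slow=2, fast=4
  step 3: slow=3, fast=3
  slow == fast at node 3: cycle detected

Cycle: yes


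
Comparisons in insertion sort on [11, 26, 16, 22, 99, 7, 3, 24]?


Algorithm: insertion sort
Input: [11, 26, 16, 22, 99, 7, 3, 24]
Sorted: [3, 7, 11, 16, 22, 24, 26, 99]

20


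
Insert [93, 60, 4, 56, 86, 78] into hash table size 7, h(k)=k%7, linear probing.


Insert 93: h=2 -> slot 2
Insert 60: h=4 -> slot 4
Insert 4: h=4, 1 probes -> slot 5
Insert 56: h=0 -> slot 0
Insert 86: h=2, 1 probes -> slot 3
Insert 78: h=1 -> slot 1

Table: [56, 78, 93, 86, 60, 4, None]


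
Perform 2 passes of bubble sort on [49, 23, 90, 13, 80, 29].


Initial: [49, 23, 90, 13, 80, 29]
Pass 1: [23, 49, 13, 80, 29, 90] (4 swaps)
Pass 2: [23, 13, 49, 29, 80, 90] (2 swaps)

After 2 passes: [23, 13, 49, 29, 80, 90]


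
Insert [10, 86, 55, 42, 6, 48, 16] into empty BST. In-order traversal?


Insert 10: root
Insert 86: R from 10
Insert 55: R from 10 -> L from 86
Insert 42: R from 10 -> L from 86 -> L from 55
Insert 6: L from 10
Insert 48: R from 10 -> L from 86 -> L from 55 -> R from 42
Insert 16: R from 10 -> L from 86 -> L from 55 -> L from 42

In-order: [6, 10, 16, 42, 48, 55, 86]


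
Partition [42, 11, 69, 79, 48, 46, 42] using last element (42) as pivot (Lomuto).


Pivot: 42
  42 <= 42: advance i (no swap)
  11 <= 42: advance i (no swap)
Place pivot at 2: [42, 11, 42, 79, 48, 46, 69]

Partitioned: [42, 11, 42, 79, 48, 46, 69]


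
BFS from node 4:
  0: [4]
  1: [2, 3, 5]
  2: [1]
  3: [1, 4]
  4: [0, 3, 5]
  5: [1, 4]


Visit 4, enqueue [0, 3, 5]
Visit 0, enqueue []
Visit 3, enqueue [1]
Visit 5, enqueue []
Visit 1, enqueue [2]
Visit 2, enqueue []

BFS order: [4, 0, 3, 5, 1, 2]


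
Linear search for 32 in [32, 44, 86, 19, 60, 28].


i=0: 32==32 found!

Found at 0, 1 comps


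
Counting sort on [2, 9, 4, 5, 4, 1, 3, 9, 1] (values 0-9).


Input: [2, 9, 4, 5, 4, 1, 3, 9, 1]
Counts: [0, 2, 1, 1, 2, 1, 0, 0, 0, 2]

Sorted: [1, 1, 2, 3, 4, 4, 5, 9, 9]


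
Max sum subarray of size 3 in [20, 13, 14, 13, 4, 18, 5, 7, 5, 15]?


[0:3]: 47
[1:4]: 40
[2:5]: 31
[3:6]: 35
[4:7]: 27
[5:8]: 30
[6:9]: 17
[7:10]: 27

Max: 47 at [0:3]


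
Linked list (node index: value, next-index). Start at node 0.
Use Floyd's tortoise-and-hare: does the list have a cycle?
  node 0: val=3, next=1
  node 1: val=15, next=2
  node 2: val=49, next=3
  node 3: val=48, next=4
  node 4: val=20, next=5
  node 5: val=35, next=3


Floyd's tortoise (slow, +1) and hare (fast, +2):
  init: slow=0, fast=0
  step 1: slow=1, fast=2
  step 2: slow=2, fast=4
  step 3: slow=3, fast=3
  slow == fast at node 3: cycle detected

Cycle: yes


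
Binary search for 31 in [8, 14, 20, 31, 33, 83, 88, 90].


Step 1: lo=0, hi=7, mid=3, val=31

Found at index 3


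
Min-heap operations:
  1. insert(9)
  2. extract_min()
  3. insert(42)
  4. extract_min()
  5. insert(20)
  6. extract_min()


insert(9) -> [9]
extract_min()->9, []
insert(42) -> [42]
extract_min()->42, []
insert(20) -> [20]
extract_min()->20, []

Final heap: []
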